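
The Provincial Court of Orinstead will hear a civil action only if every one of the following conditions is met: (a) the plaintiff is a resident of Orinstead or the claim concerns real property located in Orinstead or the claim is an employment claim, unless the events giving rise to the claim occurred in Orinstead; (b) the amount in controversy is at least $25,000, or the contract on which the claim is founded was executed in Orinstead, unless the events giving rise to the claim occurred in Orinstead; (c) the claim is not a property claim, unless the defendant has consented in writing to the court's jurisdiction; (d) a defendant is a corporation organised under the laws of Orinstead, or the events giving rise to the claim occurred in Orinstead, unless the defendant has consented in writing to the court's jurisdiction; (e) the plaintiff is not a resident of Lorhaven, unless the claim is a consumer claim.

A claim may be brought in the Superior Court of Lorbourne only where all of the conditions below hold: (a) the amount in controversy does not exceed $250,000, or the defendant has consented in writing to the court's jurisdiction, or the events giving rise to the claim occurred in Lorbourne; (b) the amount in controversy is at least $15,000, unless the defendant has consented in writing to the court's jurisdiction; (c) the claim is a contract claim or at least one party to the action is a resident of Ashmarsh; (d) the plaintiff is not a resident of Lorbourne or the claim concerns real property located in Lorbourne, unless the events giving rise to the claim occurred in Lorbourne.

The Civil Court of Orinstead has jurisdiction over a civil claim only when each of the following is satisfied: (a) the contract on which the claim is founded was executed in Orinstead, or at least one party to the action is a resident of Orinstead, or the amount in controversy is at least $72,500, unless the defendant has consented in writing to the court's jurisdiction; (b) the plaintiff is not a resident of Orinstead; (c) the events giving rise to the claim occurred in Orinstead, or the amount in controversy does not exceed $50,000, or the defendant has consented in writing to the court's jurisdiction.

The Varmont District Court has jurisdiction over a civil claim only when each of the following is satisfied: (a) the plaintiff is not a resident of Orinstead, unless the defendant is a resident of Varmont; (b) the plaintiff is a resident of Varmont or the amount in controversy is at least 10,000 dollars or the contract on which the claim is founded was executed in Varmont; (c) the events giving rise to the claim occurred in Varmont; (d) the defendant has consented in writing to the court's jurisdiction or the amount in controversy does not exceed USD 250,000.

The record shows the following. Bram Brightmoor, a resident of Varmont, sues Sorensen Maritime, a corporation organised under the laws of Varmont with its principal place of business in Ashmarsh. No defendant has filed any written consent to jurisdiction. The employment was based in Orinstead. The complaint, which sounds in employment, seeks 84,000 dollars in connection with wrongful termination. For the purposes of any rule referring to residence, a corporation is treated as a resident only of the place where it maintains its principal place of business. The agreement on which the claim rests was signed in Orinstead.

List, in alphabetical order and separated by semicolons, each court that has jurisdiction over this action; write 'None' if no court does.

the Civil Court of Orinstead; the Provincial Court of Orinstead; the Superior Court of Lorbourne

The Provincial Court of Orinstead:
  (a) The claim is an employment claim, so this disjunct is met. Condition met.
  (b) The amount in controversy is 84,000 dollars, which meets the USD 25,000 floor — that alternative is enough. Condition met.
  (c) The claim is an employment claim, not a property claim. Met.
  (d) The operative events occurred in Orinstead, so this disjunct is met. Met.
  (e) The plaintiff resides in Varmont, which is not Lorhaven. Met.
  → The court has jurisdiction.
The Superior Court of Lorbourne:
  (a) The amount in controversy is USD 84,000, within the USD 250,000 ceiling, so one alternative holds. Met.
  (b) The amount in controversy is 84,000 dollars, which meets the 15,000 dollars floor. Satisfied.
  (c) Sorensen Maritime resides in Ashmarsh, so one alternative holds. Satisfied.
  (d) The plaintiff resides in Varmont, which is not Lorbourne, so one alternative holds. Condition met.
  → All conditions met; jurisdiction exists.
The Civil Court of Orinstead:
  (a) The contract was executed in Orinstead, which satisfies one of the alternatives. Satisfied.
  (b) The plaintiff resides in Varmont, which is not Orinstead. Satisfied.
  (c) The operative events occurred in Orinstead — that alternative is enough. Condition met.
  → Every requirement is satisfied — jurisdiction.
The Varmont District Court:
  (a) The plaintiff resides in Varmont, which is not Orinstead. Met.
  (b) The plaintiff resides in Varmont, so this disjunct is met. Satisfied.
  (c) The operative events occurred in Orinstead, not Varmont. Condition not met.
  (d) The amount in controversy is $84,000, within the USD 250,000 ceiling, so one alternative holds. Satisfied.
  → No jurisdiction.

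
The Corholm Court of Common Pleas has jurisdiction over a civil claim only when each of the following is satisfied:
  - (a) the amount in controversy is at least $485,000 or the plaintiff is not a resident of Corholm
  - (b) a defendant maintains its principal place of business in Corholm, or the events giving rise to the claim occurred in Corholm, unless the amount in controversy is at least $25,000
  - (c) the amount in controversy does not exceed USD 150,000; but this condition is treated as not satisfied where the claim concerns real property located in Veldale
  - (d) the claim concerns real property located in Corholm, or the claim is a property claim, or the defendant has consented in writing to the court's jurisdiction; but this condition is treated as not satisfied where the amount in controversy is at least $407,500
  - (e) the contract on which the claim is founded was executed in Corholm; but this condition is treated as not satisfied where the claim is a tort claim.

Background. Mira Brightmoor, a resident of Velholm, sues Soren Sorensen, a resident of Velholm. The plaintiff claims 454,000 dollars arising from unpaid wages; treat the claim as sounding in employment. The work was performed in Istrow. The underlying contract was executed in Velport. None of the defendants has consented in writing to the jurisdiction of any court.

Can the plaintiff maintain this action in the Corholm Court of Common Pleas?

No

The Corholm Court of Common Pleas:
  (a) The plaintiff resides in Velholm, which is not Corholm, so one alternative holds. Satisfied.
  (b) No defendant is a corporation; the operative events occurred in Istrow, not Corholm — none of the alternatives is met. The proviso rescues it, though: the amount in controversy is 454,000 dollars, which meets the 25,000 dollars floor. Met.
  (c) The amount in controversy is 454,000 dollars, above the 150,000 dollars ceiling. Not satisfied.
  (d) The claim does not concern real property; the claim is an employment claim, not a property claim; no such written consent has been filed — every alternative fails. Not satisfied.
  (e) The contract was executed in Velport, not Corholm. Condition not met.
  → Not every requirement is met — no jurisdiction.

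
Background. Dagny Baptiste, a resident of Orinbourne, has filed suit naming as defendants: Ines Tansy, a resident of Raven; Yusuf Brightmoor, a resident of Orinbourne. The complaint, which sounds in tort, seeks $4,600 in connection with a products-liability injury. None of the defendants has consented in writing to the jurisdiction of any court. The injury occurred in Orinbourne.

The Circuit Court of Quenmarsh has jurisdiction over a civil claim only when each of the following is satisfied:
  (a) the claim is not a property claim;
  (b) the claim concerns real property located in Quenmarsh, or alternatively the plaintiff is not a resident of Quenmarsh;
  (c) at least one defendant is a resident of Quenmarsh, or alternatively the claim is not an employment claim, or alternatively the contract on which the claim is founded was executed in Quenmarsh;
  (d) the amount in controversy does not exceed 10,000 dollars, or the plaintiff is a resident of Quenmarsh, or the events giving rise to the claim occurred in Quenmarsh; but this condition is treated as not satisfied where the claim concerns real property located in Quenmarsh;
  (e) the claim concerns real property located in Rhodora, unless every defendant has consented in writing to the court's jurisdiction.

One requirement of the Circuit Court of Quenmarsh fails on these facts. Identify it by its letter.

(e)

The Circuit Court of Quenmarsh:
  (a) The claim is a tort claim, not a property claim. Met.
  (b) The plaintiff resides in Orinbourne, which is not Quenmarsh, which satisfies one of the alternatives. Satisfied.
  (c) The claim is a tort claim, not an employment claim, which satisfies one of the alternatives. Met.
  (d) The amount in controversy is $4,600, within the USD 10,000 ceiling — that alternative is enough. And the carve-out is inapplicable — the claim does not concern real property. Met.
  (e) The claim does not concern real property. The proviso offers no rescue either, since no such written consent has been filed. Fails.
Only condition (e) fails.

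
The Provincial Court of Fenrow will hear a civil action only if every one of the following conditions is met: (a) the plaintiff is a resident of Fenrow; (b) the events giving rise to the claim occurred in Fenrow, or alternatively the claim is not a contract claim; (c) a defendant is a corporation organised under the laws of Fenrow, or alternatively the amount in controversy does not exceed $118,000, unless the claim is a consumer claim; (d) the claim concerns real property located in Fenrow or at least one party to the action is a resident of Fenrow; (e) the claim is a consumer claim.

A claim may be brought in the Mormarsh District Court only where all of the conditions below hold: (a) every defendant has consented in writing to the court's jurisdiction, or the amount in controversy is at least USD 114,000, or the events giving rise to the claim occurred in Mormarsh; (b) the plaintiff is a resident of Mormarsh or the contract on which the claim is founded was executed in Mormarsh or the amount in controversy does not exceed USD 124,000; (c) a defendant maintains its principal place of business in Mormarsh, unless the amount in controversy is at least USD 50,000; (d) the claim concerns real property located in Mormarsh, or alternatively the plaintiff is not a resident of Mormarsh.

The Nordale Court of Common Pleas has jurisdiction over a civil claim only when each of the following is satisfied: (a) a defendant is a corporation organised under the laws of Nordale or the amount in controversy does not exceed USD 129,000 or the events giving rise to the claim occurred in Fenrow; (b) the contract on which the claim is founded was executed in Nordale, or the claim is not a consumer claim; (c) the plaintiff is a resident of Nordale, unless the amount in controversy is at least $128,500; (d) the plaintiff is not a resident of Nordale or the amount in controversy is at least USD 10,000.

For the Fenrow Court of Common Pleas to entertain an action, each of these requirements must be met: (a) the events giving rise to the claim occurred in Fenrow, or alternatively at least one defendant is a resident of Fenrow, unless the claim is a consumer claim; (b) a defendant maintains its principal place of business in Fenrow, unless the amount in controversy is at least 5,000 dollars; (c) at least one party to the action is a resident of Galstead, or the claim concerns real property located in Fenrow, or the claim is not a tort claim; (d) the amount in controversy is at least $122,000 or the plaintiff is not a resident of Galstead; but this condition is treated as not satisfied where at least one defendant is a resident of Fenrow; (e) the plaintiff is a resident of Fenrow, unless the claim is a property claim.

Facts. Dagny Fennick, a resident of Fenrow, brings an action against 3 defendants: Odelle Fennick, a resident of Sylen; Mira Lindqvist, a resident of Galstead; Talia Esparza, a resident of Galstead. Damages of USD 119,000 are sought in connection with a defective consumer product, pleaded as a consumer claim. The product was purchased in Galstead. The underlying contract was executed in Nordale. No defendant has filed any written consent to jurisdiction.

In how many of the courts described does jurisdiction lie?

The Provincial Court of Fenrow:
  (a) The plaintiff resides in Fenrow. Met.
  (b) The claim is a consumer claim, not a contract claim, so this disjunct is met. Met.
  (c) No defendant is a corporation; the amount in controversy is 119,000 dollars, above the USD 118,000 ceiling — every alternative fails. However, the claim is a consumer claim, so the 'unless' proviso supplies this condition. Condition met.
  (d) Dagny Fennick resides in Fenrow, which satisfies one of the alternatives. Condition met.
  (e) The claim is a consumer claim. Satisfied.
  → Every requirement is satisfied — jurisdiction.
The Mormarsh District Court:
  (a) The amount in controversy is USD 119,000, which meets the $114,000 floor, so this disjunct is met. Met.
  (b) The amount in controversy is 119,000 dollars, within the USD 124,000 ceiling — that alternative is enough. Condition met.
  (c) No defendant is a corporation. But the amount in controversy is USD 119,000, which meets the USD 50,000 floor, and the 'unless' clause therefore excuses the requirement. Condition met.
  (d) The plaintiff resides in Fenrow, which is not Mormarsh, which satisfies one of the alternatives. Satisfied.
  → Every requirement is satisfied — jurisdiction.
The Nordale Court of Common Pleas:
  (a) The amount in controversy is USD 119,000, within the 129,000 dollars ceiling, so this disjunct is met. Satisfied.
  (b) The contract was executed in Nordale — that alternative is enough. Condition met.
  (c) The plaintiff resides in Fenrow, not Nordale. The proviso offers no rescue either, since the amount in controversy is 119,000 dollars, below the 128,500 dollars floor. Not met.
  (d) The plaintiff resides in Fenrow, which is not Nordale, so one alternative holds. Met.
  → Not every requirement is met — no jurisdiction.
The Fenrow Court of Common Pleas:
  (a) The operative events occurred in Galstead, not Fenrow; no defendant resides in Fenrow (they reside in Sylen, Galstead, Galstead) — no alternative holds. But the claim is a consumer claim, and the 'unless' clause therefore excuses the requirement. Condition met.
  (b) No defendant is a corporation. But the amount in controversy is USD 119,000, which meets the $5,000 floor, and the 'unless' clause therefore excuses the requirement. Satisfied.
  (c) Mira Lindqvist resides in Galstead — that alternative is enough. Satisfied.
  (d) The plaintiff resides in Fenrow, which is not Galstead, so this disjunct is met. The exception is not triggered, since no defendant resides in Fenrow (they reside in Sylen, Galstead, Galstead). Met.
  (e) The plaintiff resides in Fenrow. Condition met.
  → All conditions met; jurisdiction exists.
Courts with jurisdiction: the Provincial Court of Fenrow, the Mormarsh District Court, the Fenrow Court of Common Pleas — 3 in total.

3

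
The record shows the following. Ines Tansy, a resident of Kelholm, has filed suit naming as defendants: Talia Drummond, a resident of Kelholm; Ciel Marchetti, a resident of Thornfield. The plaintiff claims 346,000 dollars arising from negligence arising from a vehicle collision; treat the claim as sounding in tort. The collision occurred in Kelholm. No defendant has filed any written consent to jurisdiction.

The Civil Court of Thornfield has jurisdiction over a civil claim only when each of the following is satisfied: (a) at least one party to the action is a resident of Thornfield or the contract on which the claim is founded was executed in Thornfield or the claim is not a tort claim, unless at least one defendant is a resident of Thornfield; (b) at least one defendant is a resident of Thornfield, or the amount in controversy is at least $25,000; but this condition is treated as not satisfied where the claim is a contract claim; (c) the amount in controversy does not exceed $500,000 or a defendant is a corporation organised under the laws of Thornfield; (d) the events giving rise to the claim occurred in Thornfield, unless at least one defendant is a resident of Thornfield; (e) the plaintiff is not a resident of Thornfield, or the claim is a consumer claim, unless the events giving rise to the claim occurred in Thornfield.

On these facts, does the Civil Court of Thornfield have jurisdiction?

The Civil Court of Thornfield:
  (a) Ciel Marchetti resides in Thornfield — that alternative is enough. Satisfied.
  (b) Ciel Marchetti resides in Thornfield, so this disjunct is met. And the carve-out is inapplicable — the claim is a tort claim, not a contract claim. Met.
  (c) The amount in controversy is USD 346,000, within the USD 500,000 ceiling, so one alternative holds. Condition met.
  (d) The operative events occurred in Kelholm, not Thornfield. However, Ciel Marchetti resides in Thornfield, so the 'unless' proviso supplies this condition. Satisfied.
  (e) The plaintiff resides in Kelholm, which is not Thornfield, which satisfies one of the alternatives. Satisfied.
  → All conditions met; jurisdiction exists.

Yes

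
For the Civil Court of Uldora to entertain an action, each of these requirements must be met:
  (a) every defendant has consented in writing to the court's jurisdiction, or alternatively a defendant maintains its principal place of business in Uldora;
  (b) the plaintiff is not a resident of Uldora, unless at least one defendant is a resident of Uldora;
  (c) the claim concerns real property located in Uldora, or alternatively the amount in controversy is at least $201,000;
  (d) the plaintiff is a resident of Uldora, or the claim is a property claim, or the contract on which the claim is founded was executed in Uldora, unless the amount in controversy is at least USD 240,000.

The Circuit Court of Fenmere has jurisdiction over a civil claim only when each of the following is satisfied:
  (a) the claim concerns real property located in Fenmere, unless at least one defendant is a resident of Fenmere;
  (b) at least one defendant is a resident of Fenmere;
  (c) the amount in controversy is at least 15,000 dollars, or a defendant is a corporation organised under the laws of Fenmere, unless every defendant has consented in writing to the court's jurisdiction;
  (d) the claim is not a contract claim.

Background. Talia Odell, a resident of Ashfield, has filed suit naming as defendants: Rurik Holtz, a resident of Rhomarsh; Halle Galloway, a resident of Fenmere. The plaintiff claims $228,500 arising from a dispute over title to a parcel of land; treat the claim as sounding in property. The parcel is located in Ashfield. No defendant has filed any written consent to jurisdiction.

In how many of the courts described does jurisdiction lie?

The Civil Court of Uldora:
  (a) No such written consent has been filed; no defendant is a corporation — no alternative holds. Condition not met.
  (b) The plaintiff resides in Ashfield, which is not Uldora. Met.
  (c) The amount in controversy is USD 228,500, which meets the $201,000 floor, so one alternative holds. Met.
  (d) The claim is a property claim, so one alternative holds. Condition met.
  → Not every requirement is met — no jurisdiction.
The Circuit Court of Fenmere:
  (a) The property lies in Ashfield, not Fenmere. But Halle Galloway resides in Fenmere, and the 'unless' clause therefore excuses the requirement. Condition met.
  (b) Halle Galloway resides in Fenmere. Condition met.
  (c) The amount in controversy is 228,500 dollars, which meets the 15,000 dollars floor, so one alternative holds. Condition met.
  (d) The claim is a property claim, not a contract claim. Satisfied.
  → Jurisdiction lies.
Courts with jurisdiction: the Circuit Court of Fenmere — 1 in total.

1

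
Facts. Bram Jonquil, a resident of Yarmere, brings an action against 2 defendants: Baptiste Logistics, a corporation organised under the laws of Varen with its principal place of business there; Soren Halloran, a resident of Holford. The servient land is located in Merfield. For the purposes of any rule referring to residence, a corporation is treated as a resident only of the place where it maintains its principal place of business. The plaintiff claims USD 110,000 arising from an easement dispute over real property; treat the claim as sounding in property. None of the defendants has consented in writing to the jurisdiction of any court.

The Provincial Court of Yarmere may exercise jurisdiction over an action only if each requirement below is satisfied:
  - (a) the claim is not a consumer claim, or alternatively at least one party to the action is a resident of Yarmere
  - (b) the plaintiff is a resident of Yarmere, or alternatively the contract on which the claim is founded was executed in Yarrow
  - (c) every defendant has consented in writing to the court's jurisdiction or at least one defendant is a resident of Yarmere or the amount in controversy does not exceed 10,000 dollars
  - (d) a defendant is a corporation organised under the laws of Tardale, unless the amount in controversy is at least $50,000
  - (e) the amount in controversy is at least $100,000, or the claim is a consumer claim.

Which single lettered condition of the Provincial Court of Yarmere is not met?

The Provincial Court of Yarmere:
  (a) The claim is a property claim, not a consumer claim, so one alternative holds. Satisfied.
  (b) The plaintiff resides in Yarmere, so this disjunct is met. Satisfied.
  (c) No such written consent has been filed; no defendant resides in Yarmere (they reside in Varen, Holford); the amount in controversy is 110,000 dollars, above the USD 10,000 ceiling — every alternative fails. Condition not met.
  (d) The corporate defendant(s) are organised in Varen, not Tardale. However, the amount in controversy is $110,000, which meets the $50,000 floor, so the 'unless' proviso supplies this condition. Met.
  (e) The amount in controversy is 110,000 dollars, which meets the $100,000 floor, so this disjunct is met. Satisfied.
Only condition (c) fails.

(c)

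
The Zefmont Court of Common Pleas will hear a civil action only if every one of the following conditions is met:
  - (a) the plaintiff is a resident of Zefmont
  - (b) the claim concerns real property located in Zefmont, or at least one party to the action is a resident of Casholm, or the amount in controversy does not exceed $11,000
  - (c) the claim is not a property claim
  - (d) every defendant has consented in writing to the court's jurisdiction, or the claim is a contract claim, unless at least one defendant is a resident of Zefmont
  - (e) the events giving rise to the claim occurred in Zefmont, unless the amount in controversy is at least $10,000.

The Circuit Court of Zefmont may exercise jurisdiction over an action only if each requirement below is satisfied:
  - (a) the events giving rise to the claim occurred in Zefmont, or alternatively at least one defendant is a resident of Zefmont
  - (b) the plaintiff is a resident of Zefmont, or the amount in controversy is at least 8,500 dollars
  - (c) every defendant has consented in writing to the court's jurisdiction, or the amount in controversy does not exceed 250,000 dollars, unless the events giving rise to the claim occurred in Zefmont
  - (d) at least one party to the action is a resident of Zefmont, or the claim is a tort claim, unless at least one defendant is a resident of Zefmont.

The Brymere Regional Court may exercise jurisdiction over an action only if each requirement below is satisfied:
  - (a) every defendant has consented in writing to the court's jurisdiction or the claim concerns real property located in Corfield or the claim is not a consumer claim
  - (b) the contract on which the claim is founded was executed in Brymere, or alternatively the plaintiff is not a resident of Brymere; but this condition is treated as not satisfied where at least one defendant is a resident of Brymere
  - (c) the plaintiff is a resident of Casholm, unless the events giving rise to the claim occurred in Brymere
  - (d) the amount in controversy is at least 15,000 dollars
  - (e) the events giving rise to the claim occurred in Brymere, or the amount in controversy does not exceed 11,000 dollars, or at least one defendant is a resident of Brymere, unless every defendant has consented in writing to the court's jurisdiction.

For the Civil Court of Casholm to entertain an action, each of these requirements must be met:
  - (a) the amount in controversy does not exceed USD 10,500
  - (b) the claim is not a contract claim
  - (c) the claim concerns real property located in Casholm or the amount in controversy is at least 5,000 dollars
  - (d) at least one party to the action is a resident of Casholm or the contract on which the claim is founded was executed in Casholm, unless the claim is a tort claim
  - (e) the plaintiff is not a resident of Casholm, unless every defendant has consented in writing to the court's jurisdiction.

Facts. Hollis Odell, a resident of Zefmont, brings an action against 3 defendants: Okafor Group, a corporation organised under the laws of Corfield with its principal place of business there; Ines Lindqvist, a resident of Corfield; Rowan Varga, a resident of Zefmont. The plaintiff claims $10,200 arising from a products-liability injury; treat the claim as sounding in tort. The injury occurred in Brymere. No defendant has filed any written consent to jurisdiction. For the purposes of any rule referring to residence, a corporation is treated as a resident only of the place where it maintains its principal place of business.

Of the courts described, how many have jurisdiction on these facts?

The Zefmont Court of Common Pleas:
  (a) The plaintiff resides in Zefmont. Satisfied.
  (b) The amount in controversy is $10,200, within the 11,000 dollars ceiling — that alternative is enough. Condition met.
  (c) The claim is a tort claim, not a property claim. Condition met.
  (d) No such written consent has been filed; the claim is a tort claim, not a contract claim — no alternative holds. The proviso rescues it, though: Rowan Varga resides in Zefmont. Satisfied.
  (e) The operative events occurred in Brymere, not Zefmont. The proviso rescues it, though: the amount in controversy is 10,200 dollars, which meets the 10,000 dollars floor. Met.
  → Jurisdiction lies.
The Circuit Court of Zefmont:
  (a) Rowan Varga resides in Zefmont, which satisfies one of the alternatives. Condition met.
  (b) The plaintiff resides in Zefmont — that alternative is enough. Met.
  (c) The amount in controversy is USD 10,200, within the USD 250,000 ceiling, so this disjunct is met. Met.
  (d) Hollis Odell resides in Zefmont, so one alternative holds. Met.
  → Jurisdiction lies.
The Brymere Regional Court:
  (a) The claim is a tort claim, not a consumer claim — that alternative is enough. Satisfied.
  (b) The plaintiff resides in Zefmont, which is not Brymere, which satisfies one of the alternatives. And the carve-out is inapplicable — no defendant resides in Brymere (they reside in Corfield, Corfield, Zefmont). Met.
  (c) The plaintiff resides in Zefmont, not Casholm. However, the operative events occurred in Brymere, so the 'unless' proviso supplies this condition. Satisfied.
  (d) The amount in controversy is 10,200 dollars, below the USD 15,000 floor. Not met.
  (e) The operative events occurred in Brymere — that alternative is enough. Met.
  → Not every requirement is met — no jurisdiction.
The Civil Court of Casholm:
  (a) The amount in controversy is 10,200 dollars, within the 10,500 dollars ceiling. Satisfied.
  (b) The claim is a tort claim, not a contract claim. Met.
  (c) The amount in controversy is USD 10,200, which meets the 5,000 dollars floor, which satisfies one of the alternatives. Met.
  (d) No party resides in Casholm; no contract (and hence no place of execution) is alleged — every alternative fails. However, the claim is a tort claim, so the 'unless' proviso supplies this condition. Met.
  (e) The plaintiff resides in Zefmont, which is not Casholm. Condition met.
  → Jurisdiction lies.
Courts with jurisdiction: the Zefmont Court of Common Pleas, the Circuit Court of Zefmont, the Civil Court of Casholm — 3 in total.

3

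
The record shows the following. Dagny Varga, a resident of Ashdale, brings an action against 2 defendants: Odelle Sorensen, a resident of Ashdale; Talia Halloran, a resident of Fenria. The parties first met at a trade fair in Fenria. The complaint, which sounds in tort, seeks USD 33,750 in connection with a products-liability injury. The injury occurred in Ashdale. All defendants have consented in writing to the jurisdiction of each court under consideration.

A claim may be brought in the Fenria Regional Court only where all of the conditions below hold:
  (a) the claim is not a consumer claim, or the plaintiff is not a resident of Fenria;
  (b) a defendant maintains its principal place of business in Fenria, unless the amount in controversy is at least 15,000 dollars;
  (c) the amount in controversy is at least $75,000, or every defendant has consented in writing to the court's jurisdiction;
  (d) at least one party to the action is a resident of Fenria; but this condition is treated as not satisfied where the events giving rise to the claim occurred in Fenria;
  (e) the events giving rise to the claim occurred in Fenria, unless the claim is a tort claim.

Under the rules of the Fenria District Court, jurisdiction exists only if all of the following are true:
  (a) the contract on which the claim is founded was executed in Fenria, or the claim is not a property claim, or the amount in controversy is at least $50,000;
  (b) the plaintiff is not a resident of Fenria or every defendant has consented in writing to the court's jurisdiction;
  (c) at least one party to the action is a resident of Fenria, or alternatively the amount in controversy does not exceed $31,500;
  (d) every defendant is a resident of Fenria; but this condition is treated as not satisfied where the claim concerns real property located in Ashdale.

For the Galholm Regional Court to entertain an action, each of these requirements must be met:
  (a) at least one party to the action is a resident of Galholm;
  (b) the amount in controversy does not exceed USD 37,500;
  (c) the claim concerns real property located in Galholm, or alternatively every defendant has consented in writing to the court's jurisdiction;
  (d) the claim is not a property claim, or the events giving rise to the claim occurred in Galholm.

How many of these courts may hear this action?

The Fenria Regional Court:
  (a) The claim is a tort claim, not a consumer claim, so this disjunct is met. Condition met.
  (b) No defendant is a corporation. The proviso rescues it, though: the amount in controversy is $33,750, which meets the 15,000 dollars floor. Met.
  (c) Every defendant has filed written consent, so one alternative holds. Met.
  (d) Talia Halloran resides in Fenria. And the carve-out is inapplicable — the operative events occurred in Ashdale, not Fenria. Condition met.
  (e) The operative events occurred in Ashdale, not Fenria. But the claim is a tort claim, and the 'unless' clause therefore excuses the requirement. Met.
  → Jurisdiction lies.
The Fenria District Court:
  (a) The claim is a tort claim, not a property claim, which satisfies one of the alternatives. Met.
  (b) The plaintiff resides in Ashdale, which is not Fenria, so one alternative holds. Met.
  (c) Talia Halloran resides in Fenria, so this disjunct is met. Satisfied.
  (d) The defendants reside as follows — Odelle Sorensen in Ashdale, Talia Halloran in Fenria — not all in Fenria. Fails.
  → At least one condition fails; no jurisdiction.
The Galholm Regional Court:
  (a) No party resides in Galholm. Not satisfied.
  (b) The amount in controversy is $33,750, within the $37,500 ceiling. Satisfied.
  (c) Every defendant has filed written consent — that alternative is enough. Satisfied.
  (d) The claim is a tort claim, not a property claim, so one alternative holds. Met.
  → At least one condition fails; no jurisdiction.
Courts with jurisdiction: the Fenria Regional Court — 1 in total.

1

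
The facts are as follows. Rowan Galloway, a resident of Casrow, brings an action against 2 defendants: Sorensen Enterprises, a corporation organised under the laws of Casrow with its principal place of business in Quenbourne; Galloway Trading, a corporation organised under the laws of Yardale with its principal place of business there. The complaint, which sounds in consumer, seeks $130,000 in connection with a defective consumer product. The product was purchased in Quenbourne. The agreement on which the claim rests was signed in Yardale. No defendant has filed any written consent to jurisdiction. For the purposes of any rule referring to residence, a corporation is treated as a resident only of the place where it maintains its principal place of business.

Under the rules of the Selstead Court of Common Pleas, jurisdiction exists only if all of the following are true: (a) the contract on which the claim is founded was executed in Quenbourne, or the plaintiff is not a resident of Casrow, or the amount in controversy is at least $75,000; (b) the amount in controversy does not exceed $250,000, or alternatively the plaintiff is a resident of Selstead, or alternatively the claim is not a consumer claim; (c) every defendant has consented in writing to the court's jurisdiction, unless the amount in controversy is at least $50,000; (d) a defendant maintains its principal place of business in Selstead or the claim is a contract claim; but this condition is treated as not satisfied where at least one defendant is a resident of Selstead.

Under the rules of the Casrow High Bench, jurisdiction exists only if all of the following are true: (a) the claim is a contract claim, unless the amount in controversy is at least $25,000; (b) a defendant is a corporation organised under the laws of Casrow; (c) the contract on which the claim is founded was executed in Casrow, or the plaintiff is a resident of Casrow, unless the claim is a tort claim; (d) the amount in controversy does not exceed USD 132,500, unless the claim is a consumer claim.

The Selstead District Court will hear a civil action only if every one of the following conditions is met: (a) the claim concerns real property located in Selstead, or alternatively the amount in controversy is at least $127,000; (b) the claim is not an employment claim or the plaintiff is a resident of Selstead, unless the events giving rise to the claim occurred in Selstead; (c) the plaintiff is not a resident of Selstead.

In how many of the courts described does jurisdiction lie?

The Selstead Court of Common Pleas:
  (a) The amount in controversy is USD 130,000, which meets the 75,000 dollars floor, so one alternative holds. Satisfied.
  (b) The amount in controversy is 130,000 dollars, within the 250,000 dollars ceiling, so this disjunct is met. Satisfied.
  (c) No such written consent has been filed. But the amount in controversy is USD 130,000, which meets the 50,000 dollars floor, and the 'unless' clause therefore excuses the requirement. Condition met.
  (d) The corporate defendant(s) have their principal place of business in Quenbourne, Yardale, not Selstead; the claim is a consumer claim, not a contract claim — no alternative holds. Condition not met.
  → The court lacks jurisdiction.
The Casrow High Bench:
  (a) The claim is a consumer claim, not a contract claim. The proviso rescues it, though: the amount in controversy is 130,000 dollars, which meets the 25,000 dollars floor. Met.
  (b) Sorensen Enterprises is organised under the laws of Casrow. Met.
  (c) The plaintiff resides in Casrow, so this disjunct is met. Condition met.
  (d) The amount in controversy is 130,000 dollars, within the 132,500 dollars ceiling. Condition met.
  → Every requirement is satisfied — jurisdiction.
The Selstead District Court:
  (a) The amount in controversy is 130,000 dollars, which meets the $127,000 floor, so this disjunct is met. Met.
  (b) The claim is a consumer claim, not an employment claim — that alternative is enough. Met.
  (c) The plaintiff resides in Casrow, which is not Selstead. Met.
  → Jurisdiction lies.
Courts with jurisdiction: the Casrow High Bench, the Selstead District Court — 2 in total.

2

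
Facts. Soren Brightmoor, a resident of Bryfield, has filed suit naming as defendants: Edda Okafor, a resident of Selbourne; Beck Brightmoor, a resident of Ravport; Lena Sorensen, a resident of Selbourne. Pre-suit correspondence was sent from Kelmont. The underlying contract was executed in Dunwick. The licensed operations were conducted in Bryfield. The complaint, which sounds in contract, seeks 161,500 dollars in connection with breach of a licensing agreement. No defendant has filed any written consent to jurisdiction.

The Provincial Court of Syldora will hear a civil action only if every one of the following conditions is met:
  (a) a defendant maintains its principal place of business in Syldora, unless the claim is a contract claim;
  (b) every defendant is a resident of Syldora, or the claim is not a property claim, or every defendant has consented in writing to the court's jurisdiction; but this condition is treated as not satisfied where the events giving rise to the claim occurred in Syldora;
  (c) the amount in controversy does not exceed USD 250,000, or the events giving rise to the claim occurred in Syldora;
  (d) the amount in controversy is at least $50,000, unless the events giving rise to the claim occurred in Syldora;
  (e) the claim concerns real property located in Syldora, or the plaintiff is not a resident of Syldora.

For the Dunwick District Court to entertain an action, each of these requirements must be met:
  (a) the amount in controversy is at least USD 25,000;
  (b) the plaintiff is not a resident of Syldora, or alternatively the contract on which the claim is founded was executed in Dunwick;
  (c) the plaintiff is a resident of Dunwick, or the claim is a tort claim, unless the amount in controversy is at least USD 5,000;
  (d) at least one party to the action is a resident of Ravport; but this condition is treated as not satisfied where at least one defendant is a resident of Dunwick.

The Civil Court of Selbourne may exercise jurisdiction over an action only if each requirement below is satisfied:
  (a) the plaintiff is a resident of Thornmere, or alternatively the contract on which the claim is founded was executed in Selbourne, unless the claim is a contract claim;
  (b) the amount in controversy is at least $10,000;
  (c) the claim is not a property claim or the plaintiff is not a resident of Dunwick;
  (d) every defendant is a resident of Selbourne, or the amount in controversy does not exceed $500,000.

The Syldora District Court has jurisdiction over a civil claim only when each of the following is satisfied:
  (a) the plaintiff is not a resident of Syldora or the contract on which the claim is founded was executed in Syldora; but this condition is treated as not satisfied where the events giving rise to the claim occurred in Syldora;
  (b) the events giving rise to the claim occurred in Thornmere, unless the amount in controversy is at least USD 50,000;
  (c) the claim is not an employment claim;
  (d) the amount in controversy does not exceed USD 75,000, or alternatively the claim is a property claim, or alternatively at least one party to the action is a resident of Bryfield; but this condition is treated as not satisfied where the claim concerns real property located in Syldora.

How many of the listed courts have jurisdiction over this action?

The Provincial Court of Syldora:
  (a) No defendant is a corporation. The proviso rescues it, though: the claim is a contract claim. Condition met.
  (b) The claim is a contract claim, not a property claim, so this disjunct is met. The exception is not triggered, since the operative events occurred in Bryfield, not Syldora. Condition met.
  (c) The amount in controversy is 161,500 dollars, within the USD 250,000 ceiling — that alternative is enough. Satisfied.
  (d) The amount in controversy is USD 161,500, which meets the 50,000 dollars floor. Met.
  (e) The plaintiff resides in Bryfield, which is not Syldora — that alternative is enough. Satisfied.
  → Jurisdiction lies.
The Dunwick District Court:
  (a) The amount in controversy is 161,500 dollars, which meets the $25,000 floor. Met.
  (b) The plaintiff resides in Bryfield, which is not Syldora, so this disjunct is met. Satisfied.
  (c) The plaintiff resides in Bryfield, not Dunwick; the claim is a contract claim, not a tort claim — none of the alternatives is met. However, the amount in controversy is USD 161,500, which meets the USD 5,000 floor, so the 'unless' proviso supplies this condition. Condition met.
  (d) Beck Brightmoor resides in Ravport. And the carve-out is inapplicable — no defendant resides in Dunwick (they reside in Selbourne, Ravport, Selbourne). Met.
  → All conditions met; jurisdiction exists.
The Civil Court of Selbourne:
  (a) The plaintiff resides in Bryfield, not Thornmere; the contract was executed in Dunwick, not Selbourne — every alternative fails. But the claim is a contract claim, and the 'unless' clause therefore excuses the requirement. Satisfied.
  (b) The amount in controversy is $161,500, which meets the USD 10,000 floor. Condition met.
  (c) The claim is a contract claim, not a property claim, so this disjunct is met. Satisfied.
  (d) The amount in controversy is 161,500 dollars, within the 500,000 dollars ceiling, so this disjunct is met. Condition met.
  → Jurisdiction lies.
The Syldora District Court:
  (a) The plaintiff resides in Bryfield, which is not Syldora, which satisfies one of the alternatives. The carve-out does not apply: the operative events occurred in Bryfield, not Syldora. Met.
  (b) The operative events occurred in Bryfield, not Thornmere. The proviso rescues it, though: the amount in controversy is $161,500, which meets the USD 50,000 floor. Condition met.
  (c) The claim is a contract claim, not an employment claim. Condition met.
  (d) Soren Brightmoor resides in Bryfield, so this disjunct is met. And the carve-out is inapplicable — the claim does not concern real property. Met.
  → All conditions met; jurisdiction exists.
Courts with jurisdiction: the Provincial Court of Syldora, the Dunwick District Court, the Civil Court of Selbourne, the Syldora District Court — 4 in total.

4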